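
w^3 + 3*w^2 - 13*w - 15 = (w - 3)*(w + 1)*(w + 5)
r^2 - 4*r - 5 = (r - 5)*(r + 1)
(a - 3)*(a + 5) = a^2 + 2*a - 15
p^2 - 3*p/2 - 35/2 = (p - 5)*(p + 7/2)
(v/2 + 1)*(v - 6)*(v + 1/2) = v^3/2 - 7*v^2/4 - 7*v - 3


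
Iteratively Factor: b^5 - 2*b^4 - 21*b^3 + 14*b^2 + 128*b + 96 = (b - 4)*(b^4 + 2*b^3 - 13*b^2 - 38*b - 24) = (b - 4)*(b + 1)*(b^3 + b^2 - 14*b - 24) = (b - 4)*(b + 1)*(b + 3)*(b^2 - 2*b - 8) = (b - 4)^2*(b + 1)*(b + 3)*(b + 2)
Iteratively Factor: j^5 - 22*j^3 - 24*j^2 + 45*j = (j)*(j^4 - 22*j^2 - 24*j + 45) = j*(j - 1)*(j^3 + j^2 - 21*j - 45) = j*(j - 5)*(j - 1)*(j^2 + 6*j + 9) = j*(j - 5)*(j - 1)*(j + 3)*(j + 3)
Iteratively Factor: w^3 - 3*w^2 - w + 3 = (w + 1)*(w^2 - 4*w + 3) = (w - 1)*(w + 1)*(w - 3)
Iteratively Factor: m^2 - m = (m - 1)*(m)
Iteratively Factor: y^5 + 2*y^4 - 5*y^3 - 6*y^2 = (y)*(y^4 + 2*y^3 - 5*y^2 - 6*y) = y*(y + 1)*(y^3 + y^2 - 6*y) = y^2*(y + 1)*(y^2 + y - 6) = y^2*(y + 1)*(y + 3)*(y - 2)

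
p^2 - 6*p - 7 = (p - 7)*(p + 1)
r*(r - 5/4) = r^2 - 5*r/4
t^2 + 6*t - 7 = (t - 1)*(t + 7)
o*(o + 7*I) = o^2 + 7*I*o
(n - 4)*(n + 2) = n^2 - 2*n - 8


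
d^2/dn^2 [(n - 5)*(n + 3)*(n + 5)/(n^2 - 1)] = 48*(-n^3 - 9*n^2 - 3*n - 3)/(n^6 - 3*n^4 + 3*n^2 - 1)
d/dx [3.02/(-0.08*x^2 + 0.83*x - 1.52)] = (0.4832*x - 2.5066)/(0.08*x^2 - 0.83*x + 1.52)^2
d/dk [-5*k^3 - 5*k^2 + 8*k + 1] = -15*k^2 - 10*k + 8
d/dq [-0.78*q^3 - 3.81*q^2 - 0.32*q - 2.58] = -2.34*q^2 - 7.62*q - 0.32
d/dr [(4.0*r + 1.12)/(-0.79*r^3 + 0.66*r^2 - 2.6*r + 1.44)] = (6.32*r^3 + 0.0144000000000002*r^2 - 1.4784*r + 8.672)/(0.6241*r^6 - 1.0428*r^5 + 4.5436*r^4 - 5.7072*r^3 + 8.6608*r^2 - 7.488*r + 2.0736)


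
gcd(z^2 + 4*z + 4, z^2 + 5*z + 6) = z + 2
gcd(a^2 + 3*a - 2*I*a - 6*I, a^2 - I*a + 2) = a - 2*I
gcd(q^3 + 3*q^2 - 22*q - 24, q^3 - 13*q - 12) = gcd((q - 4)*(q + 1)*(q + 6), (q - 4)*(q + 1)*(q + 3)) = q^2 - 3*q - 4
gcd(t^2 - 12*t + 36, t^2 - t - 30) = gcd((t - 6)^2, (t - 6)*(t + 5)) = t - 6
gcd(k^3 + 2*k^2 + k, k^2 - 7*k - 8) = k + 1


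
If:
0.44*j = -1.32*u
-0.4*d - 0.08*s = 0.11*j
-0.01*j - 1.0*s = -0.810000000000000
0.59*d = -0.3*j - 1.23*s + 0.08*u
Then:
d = 1.44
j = -5.88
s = 0.87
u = 1.96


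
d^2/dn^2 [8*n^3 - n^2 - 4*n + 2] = 48*n - 2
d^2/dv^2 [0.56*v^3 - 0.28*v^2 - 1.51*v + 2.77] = 3.36*v - 0.56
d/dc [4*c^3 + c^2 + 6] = 2*c*(6*c + 1)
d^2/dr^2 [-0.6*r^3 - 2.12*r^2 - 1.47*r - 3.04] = -3.6*r - 4.24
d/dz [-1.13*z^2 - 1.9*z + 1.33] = -2.26*z - 1.9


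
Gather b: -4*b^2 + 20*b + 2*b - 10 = -4*b^2 + 22*b - 10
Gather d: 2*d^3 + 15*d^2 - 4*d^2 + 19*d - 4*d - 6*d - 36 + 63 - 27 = 2*d^3 + 11*d^2 + 9*d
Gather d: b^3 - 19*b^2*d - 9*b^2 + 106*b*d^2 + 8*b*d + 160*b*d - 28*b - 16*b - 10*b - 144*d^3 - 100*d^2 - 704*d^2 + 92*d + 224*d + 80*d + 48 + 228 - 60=b^3 - 9*b^2 - 54*b - 144*d^3 + d^2*(106*b - 804) + d*(-19*b^2 + 168*b + 396) + 216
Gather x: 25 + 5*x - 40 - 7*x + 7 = -2*x - 8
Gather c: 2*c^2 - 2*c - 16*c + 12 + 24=2*c^2 - 18*c + 36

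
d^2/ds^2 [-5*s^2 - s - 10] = -10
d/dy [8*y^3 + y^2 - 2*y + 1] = 24*y^2 + 2*y - 2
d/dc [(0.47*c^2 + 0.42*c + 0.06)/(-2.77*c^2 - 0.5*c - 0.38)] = (0.9284*c^2 - 0.0247999999999999*c - 0.1296)/(7.6729*c^4 + 2.77*c^3 + 2.3552*c^2 + 0.38*c + 0.1444)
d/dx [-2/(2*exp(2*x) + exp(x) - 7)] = (8*exp(x) + 2)*exp(x)/(2*exp(2*x) + exp(x) - 7)^2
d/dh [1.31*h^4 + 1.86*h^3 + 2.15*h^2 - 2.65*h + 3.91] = 5.24*h^3 + 5.58*h^2 + 4.3*h - 2.65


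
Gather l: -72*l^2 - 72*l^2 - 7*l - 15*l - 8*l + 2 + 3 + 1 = -144*l^2 - 30*l + 6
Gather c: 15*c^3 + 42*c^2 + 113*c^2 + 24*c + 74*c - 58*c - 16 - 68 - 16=15*c^3 + 155*c^2 + 40*c - 100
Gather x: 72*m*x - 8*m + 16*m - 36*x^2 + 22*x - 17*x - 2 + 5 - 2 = 8*m - 36*x^2 + x*(72*m + 5) + 1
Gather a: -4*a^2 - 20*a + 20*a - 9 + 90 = 81 - 4*a^2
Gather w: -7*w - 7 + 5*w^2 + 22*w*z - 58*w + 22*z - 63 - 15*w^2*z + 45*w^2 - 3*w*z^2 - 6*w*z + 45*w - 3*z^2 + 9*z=w^2*(50 - 15*z) + w*(-3*z^2 + 16*z - 20) - 3*z^2 + 31*z - 70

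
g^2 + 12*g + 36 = (g + 6)^2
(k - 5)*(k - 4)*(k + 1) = k^3 - 8*k^2 + 11*k + 20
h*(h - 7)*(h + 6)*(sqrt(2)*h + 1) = sqrt(2)*h^4 - sqrt(2)*h^3 + h^3 - 42*sqrt(2)*h^2 - h^2 - 42*h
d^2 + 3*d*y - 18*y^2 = (d - 3*y)*(d + 6*y)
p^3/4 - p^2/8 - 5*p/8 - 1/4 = (p/4 + 1/4)*(p - 2)*(p + 1/2)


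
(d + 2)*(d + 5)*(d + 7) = d^3 + 14*d^2 + 59*d + 70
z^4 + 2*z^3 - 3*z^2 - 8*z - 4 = (z - 2)*(z + 1)^2*(z + 2)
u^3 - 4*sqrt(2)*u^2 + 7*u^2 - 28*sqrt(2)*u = u*(u + 7)*(u - 4*sqrt(2))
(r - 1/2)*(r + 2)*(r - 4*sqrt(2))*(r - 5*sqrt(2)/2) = r^4 - 13*sqrt(2)*r^3/2 + 3*r^3/2 - 39*sqrt(2)*r^2/4 + 19*r^2 + 13*sqrt(2)*r/2 + 30*r - 20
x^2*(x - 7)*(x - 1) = x^4 - 8*x^3 + 7*x^2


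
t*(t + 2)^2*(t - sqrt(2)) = t^4 - sqrt(2)*t^3 + 4*t^3 - 4*sqrt(2)*t^2 + 4*t^2 - 4*sqrt(2)*t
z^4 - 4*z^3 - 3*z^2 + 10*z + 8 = (z - 4)*(z - 2)*(z + 1)^2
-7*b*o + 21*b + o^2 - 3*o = (-7*b + o)*(o - 3)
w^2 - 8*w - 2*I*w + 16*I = (w - 8)*(w - 2*I)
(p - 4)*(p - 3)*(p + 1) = p^3 - 6*p^2 + 5*p + 12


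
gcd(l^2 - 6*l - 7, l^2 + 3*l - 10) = 1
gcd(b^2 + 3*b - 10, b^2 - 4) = b - 2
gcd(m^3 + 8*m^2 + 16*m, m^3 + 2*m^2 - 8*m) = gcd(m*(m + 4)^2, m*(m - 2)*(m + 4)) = m^2 + 4*m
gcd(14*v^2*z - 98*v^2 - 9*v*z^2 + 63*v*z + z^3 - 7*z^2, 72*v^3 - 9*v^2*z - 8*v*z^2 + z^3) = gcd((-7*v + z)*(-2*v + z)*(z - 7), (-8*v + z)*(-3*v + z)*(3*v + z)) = 1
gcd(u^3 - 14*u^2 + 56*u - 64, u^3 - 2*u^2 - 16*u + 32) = u^2 - 6*u + 8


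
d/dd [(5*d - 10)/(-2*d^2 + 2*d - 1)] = 5*(2*d^2 - 8*d + 3)/(4*d^4 - 8*d^3 + 8*d^2 - 4*d + 1)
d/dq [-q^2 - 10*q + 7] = -2*q - 10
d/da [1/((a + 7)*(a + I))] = -(2*a + 7 + I)/((a + 7)^2*(a + I)^2)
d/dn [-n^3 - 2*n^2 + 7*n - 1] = -3*n^2 - 4*n + 7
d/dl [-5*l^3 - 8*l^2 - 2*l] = -15*l^2 - 16*l - 2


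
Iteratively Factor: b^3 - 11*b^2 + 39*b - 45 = (b - 5)*(b^2 - 6*b + 9) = (b - 5)*(b - 3)*(b - 3)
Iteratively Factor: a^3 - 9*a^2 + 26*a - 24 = (a - 3)*(a^2 - 6*a + 8) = (a - 4)*(a - 3)*(a - 2)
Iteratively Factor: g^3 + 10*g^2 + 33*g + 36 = (g + 4)*(g^2 + 6*g + 9) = (g + 3)*(g + 4)*(g + 3)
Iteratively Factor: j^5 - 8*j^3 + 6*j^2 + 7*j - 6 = (j - 1)*(j^4 + j^3 - 7*j^2 - j + 6) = (j - 2)*(j - 1)*(j^3 + 3*j^2 - j - 3) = (j - 2)*(j - 1)*(j + 3)*(j^2 - 1) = (j - 2)*(j - 1)^2*(j + 3)*(j + 1)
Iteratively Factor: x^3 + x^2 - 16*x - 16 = (x + 1)*(x^2 - 16) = (x + 1)*(x + 4)*(x - 4)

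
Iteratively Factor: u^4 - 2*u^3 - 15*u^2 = (u)*(u^3 - 2*u^2 - 15*u) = u*(u + 3)*(u^2 - 5*u) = u*(u - 5)*(u + 3)*(u)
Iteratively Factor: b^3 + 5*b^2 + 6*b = (b + 2)*(b^2 + 3*b) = b*(b + 2)*(b + 3)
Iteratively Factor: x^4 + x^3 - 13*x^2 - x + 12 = (x + 4)*(x^3 - 3*x^2 - x + 3) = (x - 3)*(x + 4)*(x^2 - 1) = (x - 3)*(x + 1)*(x + 4)*(x - 1)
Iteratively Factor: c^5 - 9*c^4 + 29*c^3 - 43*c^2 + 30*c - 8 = (c - 4)*(c^4 - 5*c^3 + 9*c^2 - 7*c + 2) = (c - 4)*(c - 2)*(c^3 - 3*c^2 + 3*c - 1) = (c - 4)*(c - 2)*(c - 1)*(c^2 - 2*c + 1) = (c - 4)*(c - 2)*(c - 1)^2*(c - 1)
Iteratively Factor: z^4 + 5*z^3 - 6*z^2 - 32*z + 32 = (z - 2)*(z^3 + 7*z^2 + 8*z - 16) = (z - 2)*(z + 4)*(z^2 + 3*z - 4) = (z - 2)*(z + 4)^2*(z - 1)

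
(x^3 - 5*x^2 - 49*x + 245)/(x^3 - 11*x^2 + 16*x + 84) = (x^2 + 2*x - 35)/(x^2 - 4*x - 12)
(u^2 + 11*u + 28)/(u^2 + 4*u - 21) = (u + 4)/(u - 3)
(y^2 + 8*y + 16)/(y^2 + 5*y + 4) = (y + 4)/(y + 1)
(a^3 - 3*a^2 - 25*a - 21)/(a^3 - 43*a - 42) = (a + 3)/(a + 6)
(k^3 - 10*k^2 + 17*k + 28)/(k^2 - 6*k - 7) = k - 4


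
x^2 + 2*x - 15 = (x - 3)*(x + 5)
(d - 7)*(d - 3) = d^2 - 10*d + 21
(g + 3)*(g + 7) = g^2 + 10*g + 21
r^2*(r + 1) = r^3 + r^2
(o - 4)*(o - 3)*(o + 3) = o^3 - 4*o^2 - 9*o + 36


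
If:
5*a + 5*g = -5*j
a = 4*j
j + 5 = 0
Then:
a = -20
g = 25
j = -5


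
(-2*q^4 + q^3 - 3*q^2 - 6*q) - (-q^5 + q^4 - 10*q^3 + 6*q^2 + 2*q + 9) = q^5 - 3*q^4 + 11*q^3 - 9*q^2 - 8*q - 9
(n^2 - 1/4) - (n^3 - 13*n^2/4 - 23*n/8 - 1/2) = -n^3 + 17*n^2/4 + 23*n/8 + 1/4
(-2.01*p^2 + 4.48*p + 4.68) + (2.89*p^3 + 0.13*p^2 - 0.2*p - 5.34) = 2.89*p^3 - 1.88*p^2 + 4.28*p - 0.66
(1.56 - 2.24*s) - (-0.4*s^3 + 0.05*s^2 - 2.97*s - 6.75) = 0.4*s^3 - 0.05*s^2 + 0.73*s + 8.31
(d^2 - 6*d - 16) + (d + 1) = d^2 - 5*d - 15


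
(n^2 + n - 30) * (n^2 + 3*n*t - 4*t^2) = n^4 + 3*n^3*t + n^3 - 4*n^2*t^2 + 3*n^2*t - 30*n^2 - 4*n*t^2 - 90*n*t + 120*t^2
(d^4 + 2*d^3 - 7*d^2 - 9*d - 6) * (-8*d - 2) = -8*d^5 - 18*d^4 + 52*d^3 + 86*d^2 + 66*d + 12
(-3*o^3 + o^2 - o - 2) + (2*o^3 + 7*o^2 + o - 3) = -o^3 + 8*o^2 - 5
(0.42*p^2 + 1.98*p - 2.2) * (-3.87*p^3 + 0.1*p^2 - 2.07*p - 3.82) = -1.6254*p^5 - 7.6206*p^4 + 7.8426*p^3 - 5.923*p^2 - 3.0096*p + 8.404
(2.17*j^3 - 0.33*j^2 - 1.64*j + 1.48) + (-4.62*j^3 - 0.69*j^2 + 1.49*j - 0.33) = -2.45*j^3 - 1.02*j^2 - 0.15*j + 1.15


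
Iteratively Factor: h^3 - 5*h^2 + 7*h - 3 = (h - 1)*(h^2 - 4*h + 3) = (h - 1)^2*(h - 3)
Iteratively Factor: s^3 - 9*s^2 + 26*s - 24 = (s - 3)*(s^2 - 6*s + 8) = (s - 4)*(s - 3)*(s - 2)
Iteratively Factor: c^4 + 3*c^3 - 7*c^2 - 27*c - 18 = (c - 3)*(c^3 + 6*c^2 + 11*c + 6) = (c - 3)*(c + 1)*(c^2 + 5*c + 6) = (c - 3)*(c + 1)*(c + 3)*(c + 2)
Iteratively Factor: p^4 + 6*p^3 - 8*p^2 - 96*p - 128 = (p + 4)*(p^3 + 2*p^2 - 16*p - 32) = (p + 4)^2*(p^2 - 2*p - 8) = (p + 2)*(p + 4)^2*(p - 4)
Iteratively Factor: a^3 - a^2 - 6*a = (a - 3)*(a^2 + 2*a) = (a - 3)*(a + 2)*(a)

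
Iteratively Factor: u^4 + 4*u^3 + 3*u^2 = (u)*(u^3 + 4*u^2 + 3*u) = u^2*(u^2 + 4*u + 3) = u^2*(u + 1)*(u + 3)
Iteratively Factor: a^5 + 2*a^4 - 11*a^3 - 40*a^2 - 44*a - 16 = (a + 1)*(a^4 + a^3 - 12*a^2 - 28*a - 16) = (a + 1)*(a + 2)*(a^3 - a^2 - 10*a - 8) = (a - 4)*(a + 1)*(a + 2)*(a^2 + 3*a + 2) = (a - 4)*(a + 1)*(a + 2)^2*(a + 1)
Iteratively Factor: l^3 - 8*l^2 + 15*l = (l)*(l^2 - 8*l + 15) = l*(l - 3)*(l - 5)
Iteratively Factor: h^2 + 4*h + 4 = (h + 2)*(h + 2)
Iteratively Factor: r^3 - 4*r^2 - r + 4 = (r + 1)*(r^2 - 5*r + 4) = (r - 1)*(r + 1)*(r - 4)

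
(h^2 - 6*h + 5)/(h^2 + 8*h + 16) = (h^2 - 6*h + 5)/(h^2 + 8*h + 16)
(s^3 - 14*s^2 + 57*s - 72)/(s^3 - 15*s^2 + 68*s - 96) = (s - 3)/(s - 4)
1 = 1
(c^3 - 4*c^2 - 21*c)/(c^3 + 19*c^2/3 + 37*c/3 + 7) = 3*c*(c - 7)/(3*c^2 + 10*c + 7)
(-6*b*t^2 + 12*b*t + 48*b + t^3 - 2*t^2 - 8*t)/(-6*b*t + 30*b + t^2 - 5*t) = (t^2 - 2*t - 8)/(t - 5)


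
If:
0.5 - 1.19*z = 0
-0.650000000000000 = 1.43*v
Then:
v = -0.45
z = 0.42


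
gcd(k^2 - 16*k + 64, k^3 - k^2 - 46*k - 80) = k - 8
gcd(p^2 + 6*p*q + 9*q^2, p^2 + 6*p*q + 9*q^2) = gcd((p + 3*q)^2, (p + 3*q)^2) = p^2 + 6*p*q + 9*q^2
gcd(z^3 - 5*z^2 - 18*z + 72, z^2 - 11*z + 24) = z - 3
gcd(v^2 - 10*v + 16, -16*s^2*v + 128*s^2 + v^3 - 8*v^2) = v - 8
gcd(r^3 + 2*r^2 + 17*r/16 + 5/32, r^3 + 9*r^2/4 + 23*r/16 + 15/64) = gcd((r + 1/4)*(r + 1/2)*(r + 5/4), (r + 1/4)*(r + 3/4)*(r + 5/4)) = r^2 + 3*r/2 + 5/16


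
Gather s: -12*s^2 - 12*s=-12*s^2 - 12*s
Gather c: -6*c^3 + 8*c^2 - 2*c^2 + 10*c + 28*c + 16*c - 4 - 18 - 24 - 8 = -6*c^3 + 6*c^2 + 54*c - 54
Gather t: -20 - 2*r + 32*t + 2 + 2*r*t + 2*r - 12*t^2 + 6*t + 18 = -12*t^2 + t*(2*r + 38)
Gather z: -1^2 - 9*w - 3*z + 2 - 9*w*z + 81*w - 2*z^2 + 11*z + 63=72*w - 2*z^2 + z*(8 - 9*w) + 64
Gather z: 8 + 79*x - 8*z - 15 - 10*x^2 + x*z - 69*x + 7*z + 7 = -10*x^2 + 10*x + z*(x - 1)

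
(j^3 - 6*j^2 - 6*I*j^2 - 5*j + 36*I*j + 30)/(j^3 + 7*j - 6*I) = (j^2 - j*(6 + 5*I) + 30*I)/(j^2 + I*j + 6)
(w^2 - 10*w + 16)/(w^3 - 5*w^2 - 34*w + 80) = 1/(w + 5)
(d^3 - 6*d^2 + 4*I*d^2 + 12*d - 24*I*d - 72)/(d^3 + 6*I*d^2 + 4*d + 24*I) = (d - 6)/(d + 2*I)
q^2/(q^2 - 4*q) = q/(q - 4)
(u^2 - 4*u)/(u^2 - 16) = u/(u + 4)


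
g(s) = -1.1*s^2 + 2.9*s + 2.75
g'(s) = 2.9 - 2.2*s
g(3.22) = 0.68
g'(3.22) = -4.18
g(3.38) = -0.01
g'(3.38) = -4.54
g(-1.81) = -6.10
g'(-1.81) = 6.88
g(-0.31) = 1.75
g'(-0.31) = 3.58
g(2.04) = 4.09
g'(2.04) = -1.59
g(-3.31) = -18.90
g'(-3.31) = 10.18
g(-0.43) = 1.30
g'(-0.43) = 3.85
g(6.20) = -21.55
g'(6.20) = -10.74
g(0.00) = 2.75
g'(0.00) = 2.90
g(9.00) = -60.25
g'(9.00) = -16.90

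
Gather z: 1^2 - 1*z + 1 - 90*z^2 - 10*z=-90*z^2 - 11*z + 2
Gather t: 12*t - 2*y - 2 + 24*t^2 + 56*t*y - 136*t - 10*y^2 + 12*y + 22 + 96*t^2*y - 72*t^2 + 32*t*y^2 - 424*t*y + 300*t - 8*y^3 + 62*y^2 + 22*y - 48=t^2*(96*y - 48) + t*(32*y^2 - 368*y + 176) - 8*y^3 + 52*y^2 + 32*y - 28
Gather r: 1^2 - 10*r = 1 - 10*r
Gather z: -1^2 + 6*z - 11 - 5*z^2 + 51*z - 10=-5*z^2 + 57*z - 22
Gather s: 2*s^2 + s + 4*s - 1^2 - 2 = 2*s^2 + 5*s - 3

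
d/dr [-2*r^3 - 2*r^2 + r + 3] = -6*r^2 - 4*r + 1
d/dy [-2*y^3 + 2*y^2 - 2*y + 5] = -6*y^2 + 4*y - 2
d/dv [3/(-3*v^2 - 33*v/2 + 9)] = 2*(4*v + 11)/(2*v^2 + 11*v - 6)^2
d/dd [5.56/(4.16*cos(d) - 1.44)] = 23.1296*sin(d)/(4.16*cos(d) - 1.44)^2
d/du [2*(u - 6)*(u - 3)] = 4*u - 18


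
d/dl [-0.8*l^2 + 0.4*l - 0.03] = 0.4 - 1.6*l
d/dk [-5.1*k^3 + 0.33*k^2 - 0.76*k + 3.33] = -15.3*k^2 + 0.66*k - 0.76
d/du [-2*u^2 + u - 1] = 1 - 4*u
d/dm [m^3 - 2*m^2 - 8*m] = 3*m^2 - 4*m - 8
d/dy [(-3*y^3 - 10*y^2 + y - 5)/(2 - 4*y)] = (12*y^3 + 11*y^2 - 20*y - 9)/(2*(4*y^2 - 4*y + 1))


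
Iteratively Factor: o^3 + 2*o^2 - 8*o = (o - 2)*(o^2 + 4*o) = o*(o - 2)*(o + 4)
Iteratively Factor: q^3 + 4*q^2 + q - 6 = (q + 2)*(q^2 + 2*q - 3) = (q - 1)*(q + 2)*(q + 3)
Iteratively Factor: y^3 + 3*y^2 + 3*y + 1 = (y + 1)*(y^2 + 2*y + 1) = (y + 1)^2*(y + 1)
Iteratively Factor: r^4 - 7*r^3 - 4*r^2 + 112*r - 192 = (r + 4)*(r^3 - 11*r^2 + 40*r - 48) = (r - 4)*(r + 4)*(r^2 - 7*r + 12) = (r - 4)^2*(r + 4)*(r - 3)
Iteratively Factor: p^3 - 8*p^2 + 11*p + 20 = (p - 4)*(p^2 - 4*p - 5) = (p - 5)*(p - 4)*(p + 1)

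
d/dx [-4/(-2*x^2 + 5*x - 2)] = 4*(5 - 4*x)/(2*x^2 - 5*x + 2)^2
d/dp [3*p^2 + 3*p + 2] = 6*p + 3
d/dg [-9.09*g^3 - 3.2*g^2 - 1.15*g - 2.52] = -27.27*g^2 - 6.4*g - 1.15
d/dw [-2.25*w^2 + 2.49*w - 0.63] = 2.49 - 4.5*w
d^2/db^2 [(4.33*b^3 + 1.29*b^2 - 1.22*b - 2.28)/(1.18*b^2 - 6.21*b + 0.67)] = (342.626778*b^3 - 133.262262*b^2 + 117.693918*b - 181.241106)/(1.643032*b^6 - 25.940412*b^5 + 139.315638*b^4 - 268.940817*b^3 + 79.102947*b^2 - 8.363007*b + 0.300763)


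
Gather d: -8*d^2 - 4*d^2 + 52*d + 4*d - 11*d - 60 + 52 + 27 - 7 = -12*d^2 + 45*d + 12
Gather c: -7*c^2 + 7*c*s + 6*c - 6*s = -7*c^2 + c*(7*s + 6) - 6*s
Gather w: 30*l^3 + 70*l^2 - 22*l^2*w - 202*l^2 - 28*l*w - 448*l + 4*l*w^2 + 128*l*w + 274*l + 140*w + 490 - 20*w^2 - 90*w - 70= 30*l^3 - 132*l^2 - 174*l + w^2*(4*l - 20) + w*(-22*l^2 + 100*l + 50) + 420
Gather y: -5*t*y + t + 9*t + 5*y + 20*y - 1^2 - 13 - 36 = 10*t + y*(25 - 5*t) - 50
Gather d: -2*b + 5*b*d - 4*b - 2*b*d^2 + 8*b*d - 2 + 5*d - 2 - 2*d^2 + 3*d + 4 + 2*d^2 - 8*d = -2*b*d^2 + 13*b*d - 6*b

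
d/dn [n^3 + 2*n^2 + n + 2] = 3*n^2 + 4*n + 1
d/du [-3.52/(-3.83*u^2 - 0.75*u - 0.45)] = (-26.9632*u - 2.64)/(3.83*u^2 + 0.75*u + 0.45)^2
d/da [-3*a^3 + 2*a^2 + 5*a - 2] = -9*a^2 + 4*a + 5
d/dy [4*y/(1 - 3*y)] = 4/(3*y - 1)^2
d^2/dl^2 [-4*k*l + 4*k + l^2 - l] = 2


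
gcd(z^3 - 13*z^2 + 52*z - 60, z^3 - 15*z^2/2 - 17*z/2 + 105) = z^2 - 11*z + 30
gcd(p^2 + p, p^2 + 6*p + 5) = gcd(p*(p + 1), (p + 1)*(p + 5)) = p + 1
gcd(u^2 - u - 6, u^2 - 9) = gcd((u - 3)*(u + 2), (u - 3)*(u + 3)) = u - 3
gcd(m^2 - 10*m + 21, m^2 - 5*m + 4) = 1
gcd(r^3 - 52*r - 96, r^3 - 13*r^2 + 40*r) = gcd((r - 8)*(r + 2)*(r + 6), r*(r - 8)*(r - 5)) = r - 8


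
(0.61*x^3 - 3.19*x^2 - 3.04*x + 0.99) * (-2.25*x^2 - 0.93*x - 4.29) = -1.3725*x^5 + 6.6102*x^4 + 7.1898*x^3 + 14.2848*x^2 + 12.1209*x - 4.2471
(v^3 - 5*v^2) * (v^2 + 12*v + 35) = v^5 + 7*v^4 - 25*v^3 - 175*v^2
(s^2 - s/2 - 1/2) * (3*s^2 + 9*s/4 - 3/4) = 3*s^4 + 3*s^3/4 - 27*s^2/8 - 3*s/4 + 3/8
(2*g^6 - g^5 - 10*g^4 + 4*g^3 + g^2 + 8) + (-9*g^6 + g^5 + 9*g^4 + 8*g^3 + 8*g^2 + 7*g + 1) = -7*g^6 - g^4 + 12*g^3 + 9*g^2 + 7*g + 9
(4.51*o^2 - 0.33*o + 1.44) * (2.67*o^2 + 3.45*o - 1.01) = 12.0417*o^4 + 14.6784*o^3 - 1.8488*o^2 + 5.3013*o - 1.4544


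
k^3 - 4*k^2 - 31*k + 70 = (k - 7)*(k - 2)*(k + 5)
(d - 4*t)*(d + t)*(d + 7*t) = d^3 + 4*d^2*t - 25*d*t^2 - 28*t^3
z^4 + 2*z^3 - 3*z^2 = z^2*(z - 1)*(z + 3)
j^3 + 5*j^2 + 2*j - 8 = (j - 1)*(j + 2)*(j + 4)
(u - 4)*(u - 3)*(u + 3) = u^3 - 4*u^2 - 9*u + 36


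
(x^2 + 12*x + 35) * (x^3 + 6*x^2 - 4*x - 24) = x^5 + 18*x^4 + 103*x^3 + 138*x^2 - 428*x - 840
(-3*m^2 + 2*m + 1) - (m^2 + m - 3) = -4*m^2 + m + 4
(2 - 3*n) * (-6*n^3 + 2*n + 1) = 18*n^4 - 12*n^3 - 6*n^2 + n + 2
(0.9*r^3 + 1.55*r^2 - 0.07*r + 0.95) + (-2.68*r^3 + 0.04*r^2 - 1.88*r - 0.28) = -1.78*r^3 + 1.59*r^2 - 1.95*r + 0.67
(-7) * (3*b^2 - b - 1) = -21*b^2 + 7*b + 7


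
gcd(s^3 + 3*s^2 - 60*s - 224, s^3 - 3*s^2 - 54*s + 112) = s^2 - s - 56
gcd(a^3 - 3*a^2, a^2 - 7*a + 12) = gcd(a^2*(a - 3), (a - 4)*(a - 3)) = a - 3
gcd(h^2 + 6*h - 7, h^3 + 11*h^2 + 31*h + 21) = h + 7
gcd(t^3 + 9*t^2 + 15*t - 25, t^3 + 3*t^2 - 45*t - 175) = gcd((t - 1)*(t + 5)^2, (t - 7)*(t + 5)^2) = t^2 + 10*t + 25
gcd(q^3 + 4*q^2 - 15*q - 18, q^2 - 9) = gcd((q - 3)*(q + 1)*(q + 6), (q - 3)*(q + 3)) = q - 3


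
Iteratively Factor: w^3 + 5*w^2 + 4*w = (w + 4)*(w^2 + w) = w*(w + 4)*(w + 1)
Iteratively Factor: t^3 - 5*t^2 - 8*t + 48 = (t - 4)*(t^2 - t - 12) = (t - 4)^2*(t + 3)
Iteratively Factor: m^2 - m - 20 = (m - 5)*(m + 4)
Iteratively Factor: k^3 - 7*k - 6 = (k + 1)*(k^2 - k - 6) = (k + 1)*(k + 2)*(k - 3)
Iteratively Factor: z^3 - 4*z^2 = (z - 4)*(z^2) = z*(z - 4)*(z)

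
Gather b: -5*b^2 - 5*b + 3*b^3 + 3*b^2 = 3*b^3 - 2*b^2 - 5*b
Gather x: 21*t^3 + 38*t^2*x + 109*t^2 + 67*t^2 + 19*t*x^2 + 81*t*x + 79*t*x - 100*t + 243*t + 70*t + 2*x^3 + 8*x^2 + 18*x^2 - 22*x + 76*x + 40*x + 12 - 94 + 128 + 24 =21*t^3 + 176*t^2 + 213*t + 2*x^3 + x^2*(19*t + 26) + x*(38*t^2 + 160*t + 94) + 70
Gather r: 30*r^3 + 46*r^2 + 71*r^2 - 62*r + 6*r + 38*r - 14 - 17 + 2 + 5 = 30*r^3 + 117*r^2 - 18*r - 24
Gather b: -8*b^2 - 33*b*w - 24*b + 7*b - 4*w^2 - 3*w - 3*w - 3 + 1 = -8*b^2 + b*(-33*w - 17) - 4*w^2 - 6*w - 2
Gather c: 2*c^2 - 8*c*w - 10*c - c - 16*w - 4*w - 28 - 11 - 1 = 2*c^2 + c*(-8*w - 11) - 20*w - 40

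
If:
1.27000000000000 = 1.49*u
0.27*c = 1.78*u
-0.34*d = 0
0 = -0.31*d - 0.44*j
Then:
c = 5.62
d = 0.00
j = 0.00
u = 0.85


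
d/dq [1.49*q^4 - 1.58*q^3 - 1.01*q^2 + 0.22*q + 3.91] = 5.96*q^3 - 4.74*q^2 - 2.02*q + 0.22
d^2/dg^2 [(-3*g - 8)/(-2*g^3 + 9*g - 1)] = 6*(3*(3*g + 8)*(2*g^2 - 3)^2 + (-6*g^2 - 2*g*(3*g + 8) + 9)*(2*g^3 - 9*g + 1))/(2*g^3 - 9*g + 1)^3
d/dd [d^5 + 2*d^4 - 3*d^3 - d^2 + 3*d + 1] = 5*d^4 + 8*d^3 - 9*d^2 - 2*d + 3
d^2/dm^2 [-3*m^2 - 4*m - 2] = -6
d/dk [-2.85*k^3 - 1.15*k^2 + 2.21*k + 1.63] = -8.55*k^2 - 2.3*k + 2.21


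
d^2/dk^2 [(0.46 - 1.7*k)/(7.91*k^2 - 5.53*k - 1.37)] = ((1.7*k - 0.46)*(15.82*k - 5.53)*(31.64*k - 11.06) + (80.682*k - 26.0792)*(-7.91*k^2 + 5.53*k + 1.37))/(-7.91*k^2 + 5.53*k + 1.37)^3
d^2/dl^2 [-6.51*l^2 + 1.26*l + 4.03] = -13.0200000000000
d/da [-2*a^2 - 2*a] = -4*a - 2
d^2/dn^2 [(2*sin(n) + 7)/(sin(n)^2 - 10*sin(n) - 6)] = 2*(sin(n)^5 + 24*sin(n)^4 - 71*sin(n)^3 + 353*sin(n)^2 - 622)/(10*sin(n) + cos(n)^2 + 5)^3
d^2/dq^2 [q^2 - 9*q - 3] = 2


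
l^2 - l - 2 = (l - 2)*(l + 1)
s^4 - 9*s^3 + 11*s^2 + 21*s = s*(s - 7)*(s - 3)*(s + 1)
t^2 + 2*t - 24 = (t - 4)*(t + 6)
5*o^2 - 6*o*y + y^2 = (-5*o + y)*(-o + y)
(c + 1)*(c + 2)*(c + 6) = c^3 + 9*c^2 + 20*c + 12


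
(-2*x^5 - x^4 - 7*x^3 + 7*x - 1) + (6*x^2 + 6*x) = -2*x^5 - x^4 - 7*x^3 + 6*x^2 + 13*x - 1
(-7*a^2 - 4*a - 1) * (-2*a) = 14*a^3 + 8*a^2 + 2*a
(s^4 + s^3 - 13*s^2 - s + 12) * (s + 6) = s^5 + 7*s^4 - 7*s^3 - 79*s^2 + 6*s + 72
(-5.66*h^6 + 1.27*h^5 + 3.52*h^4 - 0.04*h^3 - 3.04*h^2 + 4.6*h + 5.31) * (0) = 0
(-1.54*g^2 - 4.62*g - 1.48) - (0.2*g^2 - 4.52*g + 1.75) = -1.74*g^2 - 0.100000000000001*g - 3.23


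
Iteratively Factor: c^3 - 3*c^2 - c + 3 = (c + 1)*(c^2 - 4*c + 3) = (c - 3)*(c + 1)*(c - 1)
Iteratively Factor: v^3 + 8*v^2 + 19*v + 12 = (v + 4)*(v^2 + 4*v + 3) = (v + 3)*(v + 4)*(v + 1)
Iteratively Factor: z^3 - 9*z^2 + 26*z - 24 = (z - 4)*(z^2 - 5*z + 6) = (z - 4)*(z - 2)*(z - 3)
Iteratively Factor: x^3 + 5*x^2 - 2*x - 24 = (x + 4)*(x^2 + x - 6) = (x - 2)*(x + 4)*(x + 3)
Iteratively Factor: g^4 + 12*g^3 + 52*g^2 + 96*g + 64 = (g + 2)*(g^3 + 10*g^2 + 32*g + 32) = (g + 2)*(g + 4)*(g^2 + 6*g + 8) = (g + 2)*(g + 4)^2*(g + 2)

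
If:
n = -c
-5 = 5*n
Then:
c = 1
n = -1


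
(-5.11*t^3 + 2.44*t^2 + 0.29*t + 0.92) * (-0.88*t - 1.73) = 4.4968*t^4 + 6.6931*t^3 - 4.4764*t^2 - 1.3113*t - 1.5916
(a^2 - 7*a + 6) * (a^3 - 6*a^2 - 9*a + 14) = a^5 - 13*a^4 + 39*a^3 + 41*a^2 - 152*a + 84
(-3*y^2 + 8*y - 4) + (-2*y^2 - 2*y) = -5*y^2 + 6*y - 4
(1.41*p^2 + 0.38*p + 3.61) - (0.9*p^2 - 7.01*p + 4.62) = 0.51*p^2 + 7.39*p - 1.01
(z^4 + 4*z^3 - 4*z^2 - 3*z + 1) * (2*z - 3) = 2*z^5 + 5*z^4 - 20*z^3 + 6*z^2 + 11*z - 3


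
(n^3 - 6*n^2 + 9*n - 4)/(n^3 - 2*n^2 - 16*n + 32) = (n^2 - 2*n + 1)/(n^2 + 2*n - 8)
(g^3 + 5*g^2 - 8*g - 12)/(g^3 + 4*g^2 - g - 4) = (g^2 + 4*g - 12)/(g^2 + 3*g - 4)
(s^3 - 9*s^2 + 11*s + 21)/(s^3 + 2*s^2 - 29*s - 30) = (s^2 - 10*s + 21)/(s^2 + s - 30)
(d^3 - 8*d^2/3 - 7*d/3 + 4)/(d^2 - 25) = (3*d^3 - 8*d^2 - 7*d + 12)/(3*(d^2 - 25))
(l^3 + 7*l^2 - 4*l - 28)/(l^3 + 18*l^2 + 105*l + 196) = (l^2 - 4)/(l^2 + 11*l + 28)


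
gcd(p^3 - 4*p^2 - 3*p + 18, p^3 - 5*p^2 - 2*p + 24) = p^2 - p - 6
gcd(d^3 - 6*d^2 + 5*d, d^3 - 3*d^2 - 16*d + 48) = 1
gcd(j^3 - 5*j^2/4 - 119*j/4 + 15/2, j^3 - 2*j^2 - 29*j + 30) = j^2 - j - 30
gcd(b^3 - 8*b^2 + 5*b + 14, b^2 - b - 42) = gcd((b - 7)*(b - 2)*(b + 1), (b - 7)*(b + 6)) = b - 7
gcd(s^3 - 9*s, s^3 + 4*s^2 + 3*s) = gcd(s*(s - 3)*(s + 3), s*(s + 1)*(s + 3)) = s^2 + 3*s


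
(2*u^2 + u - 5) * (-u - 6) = -2*u^3 - 13*u^2 - u + 30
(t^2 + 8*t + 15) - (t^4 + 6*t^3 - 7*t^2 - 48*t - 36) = -t^4 - 6*t^3 + 8*t^2 + 56*t + 51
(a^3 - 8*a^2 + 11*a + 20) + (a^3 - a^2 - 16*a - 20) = 2*a^3 - 9*a^2 - 5*a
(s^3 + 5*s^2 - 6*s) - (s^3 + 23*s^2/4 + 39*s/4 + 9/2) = -3*s^2/4 - 63*s/4 - 9/2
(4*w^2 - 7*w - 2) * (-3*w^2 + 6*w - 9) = -12*w^4 + 45*w^3 - 72*w^2 + 51*w + 18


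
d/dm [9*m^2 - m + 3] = 18*m - 1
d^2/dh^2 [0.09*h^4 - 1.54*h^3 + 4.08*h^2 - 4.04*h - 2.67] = 1.08*h^2 - 9.24*h + 8.16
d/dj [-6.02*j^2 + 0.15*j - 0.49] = 0.15 - 12.04*j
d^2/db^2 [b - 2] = 0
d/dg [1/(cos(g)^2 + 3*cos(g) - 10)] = (2*cos(g) + 3)*sin(g)/(cos(g)^2 + 3*cos(g) - 10)^2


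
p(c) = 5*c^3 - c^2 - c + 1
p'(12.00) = 2135.00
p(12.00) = 8485.00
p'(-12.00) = 2183.00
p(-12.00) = -8771.00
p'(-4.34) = 290.21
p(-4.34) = -422.23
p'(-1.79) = 50.64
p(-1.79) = -29.09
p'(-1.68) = 44.70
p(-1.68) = -23.85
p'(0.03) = -1.05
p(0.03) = 0.97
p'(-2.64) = 108.82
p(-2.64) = -95.33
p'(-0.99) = 15.68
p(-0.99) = -3.84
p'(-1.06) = 17.97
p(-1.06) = -5.02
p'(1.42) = 26.41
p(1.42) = 11.88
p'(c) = 15*c^2 - 2*c - 1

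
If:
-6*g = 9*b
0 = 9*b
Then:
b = 0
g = 0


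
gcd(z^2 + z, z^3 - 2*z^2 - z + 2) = z + 1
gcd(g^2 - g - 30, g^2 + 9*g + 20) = g + 5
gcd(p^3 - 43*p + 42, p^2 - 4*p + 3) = p - 1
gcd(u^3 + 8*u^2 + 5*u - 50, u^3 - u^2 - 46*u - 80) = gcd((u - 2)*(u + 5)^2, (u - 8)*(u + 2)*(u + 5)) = u + 5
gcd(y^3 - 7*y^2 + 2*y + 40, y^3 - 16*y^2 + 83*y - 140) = y^2 - 9*y + 20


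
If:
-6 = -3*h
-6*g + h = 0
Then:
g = 1/3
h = 2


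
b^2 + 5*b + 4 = (b + 1)*(b + 4)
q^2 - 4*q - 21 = (q - 7)*(q + 3)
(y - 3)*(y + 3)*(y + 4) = y^3 + 4*y^2 - 9*y - 36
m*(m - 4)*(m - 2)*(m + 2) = m^4 - 4*m^3 - 4*m^2 + 16*m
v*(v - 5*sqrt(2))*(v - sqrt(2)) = v^3 - 6*sqrt(2)*v^2 + 10*v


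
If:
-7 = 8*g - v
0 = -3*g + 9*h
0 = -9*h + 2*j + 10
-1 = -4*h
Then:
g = 3/4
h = 1/4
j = -31/8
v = 13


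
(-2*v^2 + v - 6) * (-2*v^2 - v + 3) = 4*v^4 + 5*v^2 + 9*v - 18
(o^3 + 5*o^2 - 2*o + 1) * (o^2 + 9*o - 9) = o^5 + 14*o^4 + 34*o^3 - 62*o^2 + 27*o - 9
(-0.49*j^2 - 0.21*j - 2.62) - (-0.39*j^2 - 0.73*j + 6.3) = -0.1*j^2 + 0.52*j - 8.92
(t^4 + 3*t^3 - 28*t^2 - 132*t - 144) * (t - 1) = t^5 + 2*t^4 - 31*t^3 - 104*t^2 - 12*t + 144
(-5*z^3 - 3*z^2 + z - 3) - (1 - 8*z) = -5*z^3 - 3*z^2 + 9*z - 4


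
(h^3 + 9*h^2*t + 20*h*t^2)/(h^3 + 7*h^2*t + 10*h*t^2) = (h + 4*t)/(h + 2*t)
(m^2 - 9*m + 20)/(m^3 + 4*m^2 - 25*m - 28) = (m - 5)/(m^2 + 8*m + 7)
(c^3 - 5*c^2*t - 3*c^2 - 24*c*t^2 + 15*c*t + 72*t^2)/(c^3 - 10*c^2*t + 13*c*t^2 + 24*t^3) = (-c^2 - 3*c*t + 3*c + 9*t)/(-c^2 + 2*c*t + 3*t^2)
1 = 1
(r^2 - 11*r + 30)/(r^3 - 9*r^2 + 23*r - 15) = (r - 6)/(r^2 - 4*r + 3)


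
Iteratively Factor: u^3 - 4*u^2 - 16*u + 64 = (u - 4)*(u^2 - 16) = (u - 4)*(u + 4)*(u - 4)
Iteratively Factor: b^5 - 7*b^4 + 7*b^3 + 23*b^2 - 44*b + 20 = (b - 5)*(b^4 - 2*b^3 - 3*b^2 + 8*b - 4) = (b - 5)*(b + 2)*(b^3 - 4*b^2 + 5*b - 2) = (b - 5)*(b - 1)*(b + 2)*(b^2 - 3*b + 2) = (b - 5)*(b - 2)*(b - 1)*(b + 2)*(b - 1)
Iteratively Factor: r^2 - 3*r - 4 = (r + 1)*(r - 4)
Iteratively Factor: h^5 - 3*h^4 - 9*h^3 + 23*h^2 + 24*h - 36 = (h - 3)*(h^4 - 9*h^2 - 4*h + 12) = (h - 3)*(h + 2)*(h^3 - 2*h^2 - 5*h + 6) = (h - 3)*(h - 1)*(h + 2)*(h^2 - h - 6) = (h - 3)*(h - 1)*(h + 2)^2*(h - 3)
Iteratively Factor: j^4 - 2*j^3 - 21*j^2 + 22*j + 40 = (j - 2)*(j^3 - 21*j - 20) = (j - 2)*(j + 4)*(j^2 - 4*j - 5) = (j - 5)*(j - 2)*(j + 4)*(j + 1)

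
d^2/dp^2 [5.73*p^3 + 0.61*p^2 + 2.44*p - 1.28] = 34.38*p + 1.22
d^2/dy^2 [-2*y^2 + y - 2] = -4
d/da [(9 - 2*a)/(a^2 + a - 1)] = (2*a^2 - 18*a - 7)/(a^4 + 2*a^3 - a^2 - 2*a + 1)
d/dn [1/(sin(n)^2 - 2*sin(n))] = 2*(1 - sin(n))*cos(n)/((sin(n) - 2)^2*sin(n)^2)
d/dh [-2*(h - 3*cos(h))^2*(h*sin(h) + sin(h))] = 2*(h - 3*cos(h))*((-2*h - 2)*(3*sin(h) + 1)*sin(h) - (h - 3*cos(h))*(h*cos(h) + sqrt(2)*sin(h + pi/4)))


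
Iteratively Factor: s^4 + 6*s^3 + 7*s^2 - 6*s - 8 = (s - 1)*(s^3 + 7*s^2 + 14*s + 8) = (s - 1)*(s + 4)*(s^2 + 3*s + 2) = (s - 1)*(s + 1)*(s + 4)*(s + 2)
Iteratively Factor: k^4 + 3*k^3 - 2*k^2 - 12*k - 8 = (k + 2)*(k^3 + k^2 - 4*k - 4) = (k + 2)^2*(k^2 - k - 2) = (k - 2)*(k + 2)^2*(k + 1)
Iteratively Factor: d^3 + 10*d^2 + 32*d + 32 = (d + 4)*(d^2 + 6*d + 8) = (d + 4)^2*(d + 2)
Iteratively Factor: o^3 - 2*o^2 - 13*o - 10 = (o + 1)*(o^2 - 3*o - 10) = (o - 5)*(o + 1)*(o + 2)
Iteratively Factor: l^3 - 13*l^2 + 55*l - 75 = (l - 5)*(l^2 - 8*l + 15) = (l - 5)*(l - 3)*(l - 5)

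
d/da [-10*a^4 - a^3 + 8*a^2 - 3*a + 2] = -40*a^3 - 3*a^2 + 16*a - 3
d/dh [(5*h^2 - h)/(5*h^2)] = 1/(5*h^2)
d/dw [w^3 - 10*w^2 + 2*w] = 3*w^2 - 20*w + 2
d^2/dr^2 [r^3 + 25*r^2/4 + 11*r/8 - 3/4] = 6*r + 25/2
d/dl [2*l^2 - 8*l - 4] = 4*l - 8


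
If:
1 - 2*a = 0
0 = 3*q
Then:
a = 1/2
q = 0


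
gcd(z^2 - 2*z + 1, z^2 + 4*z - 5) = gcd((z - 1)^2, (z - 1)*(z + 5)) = z - 1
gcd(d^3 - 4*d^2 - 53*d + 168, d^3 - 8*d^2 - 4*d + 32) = d - 8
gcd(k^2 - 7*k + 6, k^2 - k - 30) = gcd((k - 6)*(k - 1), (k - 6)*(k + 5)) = k - 6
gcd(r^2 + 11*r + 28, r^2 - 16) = r + 4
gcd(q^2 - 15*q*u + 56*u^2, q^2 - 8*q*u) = q - 8*u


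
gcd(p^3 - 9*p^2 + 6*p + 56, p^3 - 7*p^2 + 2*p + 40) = p^2 - 2*p - 8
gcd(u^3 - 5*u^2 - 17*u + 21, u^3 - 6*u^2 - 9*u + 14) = u^2 - 8*u + 7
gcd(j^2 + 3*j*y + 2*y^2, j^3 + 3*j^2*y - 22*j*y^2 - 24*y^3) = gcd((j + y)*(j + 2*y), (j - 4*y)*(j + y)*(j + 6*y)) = j + y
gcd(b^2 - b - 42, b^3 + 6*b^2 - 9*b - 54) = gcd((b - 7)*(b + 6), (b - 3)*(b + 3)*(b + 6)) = b + 6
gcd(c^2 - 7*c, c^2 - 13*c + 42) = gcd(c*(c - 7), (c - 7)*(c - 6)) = c - 7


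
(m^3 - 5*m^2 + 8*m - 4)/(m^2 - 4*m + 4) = m - 1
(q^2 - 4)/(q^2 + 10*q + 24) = (q^2 - 4)/(q^2 + 10*q + 24)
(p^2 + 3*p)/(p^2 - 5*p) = (p + 3)/(p - 5)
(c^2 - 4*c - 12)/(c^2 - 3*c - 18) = (c + 2)/(c + 3)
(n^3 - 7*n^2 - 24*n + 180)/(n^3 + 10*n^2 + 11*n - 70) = (n^2 - 12*n + 36)/(n^2 + 5*n - 14)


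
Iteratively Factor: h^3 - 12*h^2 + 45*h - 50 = (h - 5)*(h^2 - 7*h + 10) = (h - 5)^2*(h - 2)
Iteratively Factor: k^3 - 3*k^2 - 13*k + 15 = (k - 1)*(k^2 - 2*k - 15) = (k - 5)*(k - 1)*(k + 3)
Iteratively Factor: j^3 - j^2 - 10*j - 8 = (j + 1)*(j^2 - 2*j - 8) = (j - 4)*(j + 1)*(j + 2)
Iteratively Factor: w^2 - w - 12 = (w + 3)*(w - 4)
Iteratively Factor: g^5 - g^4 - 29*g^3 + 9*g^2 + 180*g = (g + 3)*(g^4 - 4*g^3 - 17*g^2 + 60*g) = (g + 3)*(g + 4)*(g^3 - 8*g^2 + 15*g) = (g - 5)*(g + 3)*(g + 4)*(g^2 - 3*g) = (g - 5)*(g - 3)*(g + 3)*(g + 4)*(g)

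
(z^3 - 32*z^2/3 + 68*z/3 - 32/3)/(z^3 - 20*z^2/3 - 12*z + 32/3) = (z - 2)/(z + 2)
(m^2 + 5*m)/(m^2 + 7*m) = (m + 5)/(m + 7)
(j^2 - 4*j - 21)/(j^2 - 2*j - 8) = (-j^2 + 4*j + 21)/(-j^2 + 2*j + 8)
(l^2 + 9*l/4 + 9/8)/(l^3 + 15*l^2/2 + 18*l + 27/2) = (l + 3/4)/(l^2 + 6*l + 9)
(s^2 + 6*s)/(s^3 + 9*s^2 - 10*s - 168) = s/(s^2 + 3*s - 28)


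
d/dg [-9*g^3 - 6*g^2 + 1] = 3*g*(-9*g - 4)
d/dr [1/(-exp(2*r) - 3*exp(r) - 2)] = (2*exp(r) + 3)*exp(r)/(exp(2*r) + 3*exp(r) + 2)^2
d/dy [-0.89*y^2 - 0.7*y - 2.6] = -1.78*y - 0.7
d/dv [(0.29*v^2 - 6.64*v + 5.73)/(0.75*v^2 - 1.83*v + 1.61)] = (4.4493*v^2 - 7.6612*v - 0.204499999999999)/(0.5625*v^4 - 2.745*v^3 + 5.7639*v^2 - 5.8926*v + 2.5921)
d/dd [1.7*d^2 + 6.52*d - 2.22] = 3.4*d + 6.52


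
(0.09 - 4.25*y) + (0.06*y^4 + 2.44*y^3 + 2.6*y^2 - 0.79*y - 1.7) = 0.06*y^4 + 2.44*y^3 + 2.6*y^2 - 5.04*y - 1.61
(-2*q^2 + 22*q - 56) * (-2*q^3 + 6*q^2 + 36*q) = 4*q^5 - 56*q^4 + 172*q^3 + 456*q^2 - 2016*q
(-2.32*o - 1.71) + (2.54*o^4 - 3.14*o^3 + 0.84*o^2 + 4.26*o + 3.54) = 2.54*o^4 - 3.14*o^3 + 0.84*o^2 + 1.94*o + 1.83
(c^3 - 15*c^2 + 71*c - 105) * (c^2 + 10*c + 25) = c^5 - 5*c^4 - 54*c^3 + 230*c^2 + 725*c - 2625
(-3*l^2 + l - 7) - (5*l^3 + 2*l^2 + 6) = -5*l^3 - 5*l^2 + l - 13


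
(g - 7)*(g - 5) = g^2 - 12*g + 35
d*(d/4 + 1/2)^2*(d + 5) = d^4/16 + 9*d^3/16 + 3*d^2/2 + 5*d/4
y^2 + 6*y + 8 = (y + 2)*(y + 4)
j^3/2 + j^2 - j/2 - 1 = (j/2 + 1)*(j - 1)*(j + 1)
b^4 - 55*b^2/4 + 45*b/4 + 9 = (b - 3)*(b - 3/2)*(b + 1/2)*(b + 4)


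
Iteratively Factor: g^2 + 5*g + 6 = (g + 2)*(g + 3)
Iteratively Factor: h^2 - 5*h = (h - 5)*(h)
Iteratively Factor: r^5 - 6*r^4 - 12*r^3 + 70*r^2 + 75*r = (r - 5)*(r^4 - r^3 - 17*r^2 - 15*r) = (r - 5)*(r + 3)*(r^3 - 4*r^2 - 5*r) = (r - 5)^2*(r + 3)*(r^2 + r) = (r - 5)^2*(r + 1)*(r + 3)*(r)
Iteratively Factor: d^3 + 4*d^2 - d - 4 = (d + 4)*(d^2 - 1) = (d - 1)*(d + 4)*(d + 1)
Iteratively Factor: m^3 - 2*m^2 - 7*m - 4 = (m + 1)*(m^2 - 3*m - 4) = (m - 4)*(m + 1)*(m + 1)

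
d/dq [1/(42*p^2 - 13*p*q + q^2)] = (13*p - 2*q)/(42*p^2 - 13*p*q + q^2)^2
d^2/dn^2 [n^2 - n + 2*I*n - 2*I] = 2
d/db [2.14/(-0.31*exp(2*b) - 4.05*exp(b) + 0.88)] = (1.3268*exp(b) + 8.667)*exp(b)/(0.31*exp(2*b) + 4.05*exp(b) - 0.88)^2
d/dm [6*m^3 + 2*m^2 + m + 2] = 18*m^2 + 4*m + 1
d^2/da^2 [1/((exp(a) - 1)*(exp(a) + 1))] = 4*(exp(2*a) + 1)*exp(2*a)/(exp(6*a) - 3*exp(4*a) + 3*exp(2*a) - 1)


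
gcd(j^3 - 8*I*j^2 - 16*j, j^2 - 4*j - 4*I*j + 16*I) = j - 4*I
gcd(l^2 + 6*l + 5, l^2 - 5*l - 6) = l + 1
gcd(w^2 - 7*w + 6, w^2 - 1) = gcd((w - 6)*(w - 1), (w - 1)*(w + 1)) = w - 1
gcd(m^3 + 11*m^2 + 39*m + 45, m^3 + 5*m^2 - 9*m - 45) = m^2 + 8*m + 15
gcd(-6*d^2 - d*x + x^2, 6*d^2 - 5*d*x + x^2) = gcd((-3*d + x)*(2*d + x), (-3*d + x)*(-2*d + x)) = -3*d + x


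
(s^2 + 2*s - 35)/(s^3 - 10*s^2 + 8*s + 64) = (s^2 + 2*s - 35)/(s^3 - 10*s^2 + 8*s + 64)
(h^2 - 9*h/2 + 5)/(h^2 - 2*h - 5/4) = 2*(h - 2)/(2*h + 1)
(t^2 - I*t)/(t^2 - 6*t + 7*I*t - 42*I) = t*(t - I)/(t^2 + t*(-6 + 7*I) - 42*I)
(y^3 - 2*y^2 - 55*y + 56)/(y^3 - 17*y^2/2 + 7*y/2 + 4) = 2*(y + 7)/(2*y + 1)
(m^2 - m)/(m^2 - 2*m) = (m - 1)/(m - 2)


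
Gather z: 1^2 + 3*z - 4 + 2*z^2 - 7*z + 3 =2*z^2 - 4*z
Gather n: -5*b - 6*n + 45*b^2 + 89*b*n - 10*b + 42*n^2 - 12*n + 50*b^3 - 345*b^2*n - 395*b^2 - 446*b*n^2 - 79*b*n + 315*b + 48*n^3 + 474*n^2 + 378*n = 50*b^3 - 350*b^2 + 300*b + 48*n^3 + n^2*(516 - 446*b) + n*(-345*b^2 + 10*b + 360)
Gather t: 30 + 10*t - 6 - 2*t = 8*t + 24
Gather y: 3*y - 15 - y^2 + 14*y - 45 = -y^2 + 17*y - 60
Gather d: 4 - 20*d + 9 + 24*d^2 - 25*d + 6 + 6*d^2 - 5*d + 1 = 30*d^2 - 50*d + 20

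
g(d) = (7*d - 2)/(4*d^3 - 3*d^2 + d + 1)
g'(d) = (7*d - 2)*(-12*d^2 + 6*d - 1)/(4*d^3 - 3*d^2 + d + 1)^2 + 7/(4*d^3 - 3*d^2 + d + 1)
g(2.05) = 0.50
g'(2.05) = -0.50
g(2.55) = 0.31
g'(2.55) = -0.26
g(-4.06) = 0.10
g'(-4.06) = 0.04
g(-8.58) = 0.02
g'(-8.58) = 0.01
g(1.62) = 0.79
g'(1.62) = -0.94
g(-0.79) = 2.07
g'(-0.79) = 5.62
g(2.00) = 0.52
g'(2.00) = -0.53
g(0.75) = 1.86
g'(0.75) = 0.55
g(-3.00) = 0.17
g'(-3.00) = 0.10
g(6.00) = 0.05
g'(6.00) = -0.02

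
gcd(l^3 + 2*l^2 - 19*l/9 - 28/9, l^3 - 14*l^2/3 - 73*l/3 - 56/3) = l^2 + 10*l/3 + 7/3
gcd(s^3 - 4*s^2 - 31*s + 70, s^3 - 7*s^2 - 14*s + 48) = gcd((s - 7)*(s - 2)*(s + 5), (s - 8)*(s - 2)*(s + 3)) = s - 2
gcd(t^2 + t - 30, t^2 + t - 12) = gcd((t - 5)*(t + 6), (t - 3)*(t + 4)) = 1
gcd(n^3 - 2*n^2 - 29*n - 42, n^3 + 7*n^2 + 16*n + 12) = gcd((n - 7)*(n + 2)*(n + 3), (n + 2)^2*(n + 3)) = n^2 + 5*n + 6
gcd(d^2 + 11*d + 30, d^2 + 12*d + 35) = d + 5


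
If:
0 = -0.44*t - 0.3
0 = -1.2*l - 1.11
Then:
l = -0.92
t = -0.68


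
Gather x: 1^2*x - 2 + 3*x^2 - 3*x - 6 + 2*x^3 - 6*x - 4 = 2*x^3 + 3*x^2 - 8*x - 12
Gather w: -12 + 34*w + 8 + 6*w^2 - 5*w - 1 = 6*w^2 + 29*w - 5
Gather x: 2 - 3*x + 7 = 9 - 3*x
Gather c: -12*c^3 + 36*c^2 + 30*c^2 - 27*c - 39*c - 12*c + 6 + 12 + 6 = -12*c^3 + 66*c^2 - 78*c + 24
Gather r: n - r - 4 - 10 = n - r - 14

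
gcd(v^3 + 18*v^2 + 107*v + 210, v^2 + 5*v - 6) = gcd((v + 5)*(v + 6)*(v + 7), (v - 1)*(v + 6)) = v + 6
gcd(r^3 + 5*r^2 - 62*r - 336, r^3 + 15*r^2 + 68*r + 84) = r^2 + 13*r + 42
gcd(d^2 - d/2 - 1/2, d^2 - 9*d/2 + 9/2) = 1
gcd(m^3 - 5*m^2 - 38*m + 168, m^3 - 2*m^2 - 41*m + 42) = m^2 - m - 42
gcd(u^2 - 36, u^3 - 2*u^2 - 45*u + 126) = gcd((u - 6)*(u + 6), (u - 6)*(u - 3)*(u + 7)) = u - 6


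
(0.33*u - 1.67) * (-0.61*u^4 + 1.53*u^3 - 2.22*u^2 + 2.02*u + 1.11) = -0.2013*u^5 + 1.5236*u^4 - 3.2877*u^3 + 4.374*u^2 - 3.0071*u - 1.8537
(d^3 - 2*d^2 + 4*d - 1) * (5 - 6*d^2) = -6*d^5 + 12*d^4 - 19*d^3 - 4*d^2 + 20*d - 5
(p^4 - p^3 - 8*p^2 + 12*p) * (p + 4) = p^5 + 3*p^4 - 12*p^3 - 20*p^2 + 48*p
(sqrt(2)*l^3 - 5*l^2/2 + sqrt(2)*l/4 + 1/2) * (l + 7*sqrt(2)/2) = sqrt(2)*l^4 + 9*l^3/2 - 17*sqrt(2)*l^2/2 + 9*l/4 + 7*sqrt(2)/4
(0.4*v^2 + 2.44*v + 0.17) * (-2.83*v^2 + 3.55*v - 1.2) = -1.132*v^4 - 5.4852*v^3 + 7.7009*v^2 - 2.3245*v - 0.204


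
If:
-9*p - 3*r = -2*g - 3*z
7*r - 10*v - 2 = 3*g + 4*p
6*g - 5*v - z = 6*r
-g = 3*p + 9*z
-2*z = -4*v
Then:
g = 127/327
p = -55/981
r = 395/981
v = -4/327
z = -8/327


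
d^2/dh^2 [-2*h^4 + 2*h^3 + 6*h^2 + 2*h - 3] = -24*h^2 + 12*h + 12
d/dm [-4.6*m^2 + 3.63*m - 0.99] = 3.63 - 9.2*m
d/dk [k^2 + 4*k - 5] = 2*k + 4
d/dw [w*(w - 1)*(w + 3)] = 3*w^2 + 4*w - 3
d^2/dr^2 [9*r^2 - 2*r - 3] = 18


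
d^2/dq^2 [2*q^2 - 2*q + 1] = 4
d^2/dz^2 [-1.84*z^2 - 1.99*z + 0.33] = -3.68000000000000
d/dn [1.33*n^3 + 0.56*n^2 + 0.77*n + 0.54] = 3.99*n^2 + 1.12*n + 0.77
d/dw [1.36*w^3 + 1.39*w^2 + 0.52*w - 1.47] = 4.08*w^2 + 2.78*w + 0.52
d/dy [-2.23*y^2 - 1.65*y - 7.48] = -4.46*y - 1.65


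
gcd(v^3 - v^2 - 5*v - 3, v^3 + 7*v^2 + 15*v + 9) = v + 1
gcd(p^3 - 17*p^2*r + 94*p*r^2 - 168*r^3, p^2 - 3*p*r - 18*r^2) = p - 6*r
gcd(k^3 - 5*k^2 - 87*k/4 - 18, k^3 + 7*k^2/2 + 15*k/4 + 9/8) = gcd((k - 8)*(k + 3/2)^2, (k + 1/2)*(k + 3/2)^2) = k^2 + 3*k + 9/4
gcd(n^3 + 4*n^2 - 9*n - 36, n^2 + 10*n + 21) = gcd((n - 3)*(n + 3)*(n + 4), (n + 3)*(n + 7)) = n + 3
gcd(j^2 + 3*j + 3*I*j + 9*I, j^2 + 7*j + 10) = 1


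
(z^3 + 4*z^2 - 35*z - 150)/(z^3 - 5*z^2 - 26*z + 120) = (z + 5)/(z - 4)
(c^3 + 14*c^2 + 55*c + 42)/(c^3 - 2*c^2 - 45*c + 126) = (c^2 + 7*c + 6)/(c^2 - 9*c + 18)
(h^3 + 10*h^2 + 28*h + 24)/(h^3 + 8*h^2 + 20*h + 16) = (h + 6)/(h + 4)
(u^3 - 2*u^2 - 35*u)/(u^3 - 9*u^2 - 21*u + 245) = u/(u - 7)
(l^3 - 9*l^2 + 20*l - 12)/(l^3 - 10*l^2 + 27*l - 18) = (l - 2)/(l - 3)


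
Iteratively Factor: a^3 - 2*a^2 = (a - 2)*(a^2) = a*(a - 2)*(a)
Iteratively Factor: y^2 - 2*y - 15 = (y - 5)*(y + 3)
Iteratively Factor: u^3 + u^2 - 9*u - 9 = (u + 1)*(u^2 - 9) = (u + 1)*(u + 3)*(u - 3)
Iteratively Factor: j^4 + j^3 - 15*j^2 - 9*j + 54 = (j + 3)*(j^3 - 2*j^2 - 9*j + 18) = (j - 3)*(j + 3)*(j^2 + j - 6) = (j - 3)*(j - 2)*(j + 3)*(j + 3)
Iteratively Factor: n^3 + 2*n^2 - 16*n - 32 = (n + 2)*(n^2 - 16) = (n - 4)*(n + 2)*(n + 4)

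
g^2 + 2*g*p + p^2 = (g + p)^2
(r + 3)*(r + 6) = r^2 + 9*r + 18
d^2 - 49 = (d - 7)*(d + 7)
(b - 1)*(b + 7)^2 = b^3 + 13*b^2 + 35*b - 49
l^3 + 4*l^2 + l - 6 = (l - 1)*(l + 2)*(l + 3)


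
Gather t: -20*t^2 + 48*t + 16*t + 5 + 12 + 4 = -20*t^2 + 64*t + 21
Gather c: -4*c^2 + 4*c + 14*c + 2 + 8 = -4*c^2 + 18*c + 10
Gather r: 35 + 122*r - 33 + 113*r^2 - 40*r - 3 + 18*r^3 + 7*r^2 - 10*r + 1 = 18*r^3 + 120*r^2 + 72*r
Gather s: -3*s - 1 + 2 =1 - 3*s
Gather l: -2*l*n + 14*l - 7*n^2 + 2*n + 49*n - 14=l*(14 - 2*n) - 7*n^2 + 51*n - 14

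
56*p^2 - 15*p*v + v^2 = (-8*p + v)*(-7*p + v)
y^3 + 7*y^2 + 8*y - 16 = (y - 1)*(y + 4)^2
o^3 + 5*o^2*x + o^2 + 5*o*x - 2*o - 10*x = (o - 1)*(o + 2)*(o + 5*x)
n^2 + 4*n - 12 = (n - 2)*(n + 6)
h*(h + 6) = h^2 + 6*h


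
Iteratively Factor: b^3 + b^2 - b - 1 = (b + 1)*(b^2 - 1) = (b + 1)^2*(b - 1)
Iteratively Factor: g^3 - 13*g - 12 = (g - 4)*(g^2 + 4*g + 3) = (g - 4)*(g + 3)*(g + 1)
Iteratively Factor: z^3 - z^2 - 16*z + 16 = (z - 1)*(z^2 - 16) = (z - 4)*(z - 1)*(z + 4)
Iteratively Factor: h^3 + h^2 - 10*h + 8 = (h + 4)*(h^2 - 3*h + 2) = (h - 1)*(h + 4)*(h - 2)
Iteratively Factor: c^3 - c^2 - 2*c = (c + 1)*(c^2 - 2*c) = (c - 2)*(c + 1)*(c)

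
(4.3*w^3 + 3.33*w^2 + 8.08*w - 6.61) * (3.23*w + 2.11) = 13.889*w^4 + 19.8289*w^3 + 33.1247*w^2 - 4.3015*w - 13.9471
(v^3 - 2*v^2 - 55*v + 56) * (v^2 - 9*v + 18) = v^5 - 11*v^4 - 19*v^3 + 515*v^2 - 1494*v + 1008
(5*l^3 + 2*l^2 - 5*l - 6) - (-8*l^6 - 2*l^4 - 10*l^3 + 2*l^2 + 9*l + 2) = 8*l^6 + 2*l^4 + 15*l^3 - 14*l - 8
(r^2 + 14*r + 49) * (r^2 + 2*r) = r^4 + 16*r^3 + 77*r^2 + 98*r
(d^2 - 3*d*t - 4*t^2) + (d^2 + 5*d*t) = 2*d^2 + 2*d*t - 4*t^2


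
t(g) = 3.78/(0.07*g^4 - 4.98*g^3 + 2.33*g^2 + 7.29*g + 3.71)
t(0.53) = 0.50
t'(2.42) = 0.22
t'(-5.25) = 0.00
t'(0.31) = -0.76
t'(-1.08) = 2.42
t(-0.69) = 2.62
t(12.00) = -0.00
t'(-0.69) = 5.70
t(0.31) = 0.63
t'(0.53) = -0.38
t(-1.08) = 0.77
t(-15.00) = 0.00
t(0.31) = 0.63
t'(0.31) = -0.76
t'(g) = 3.78*(-0.28*g^3 + 14.94*g^2 - 4.66*g - 7.29)/(0.07*g^4 - 4.98*g^3 + 2.33*g^2 + 7.29*g + 3.71)^2 = (-1.0584*g^3 + 56.4732*g^2 - 17.6148*g - 27.5562)/(0.07*g^4 - 4.98*g^3 + 2.33*g^2 + 7.29*g + 3.71)^2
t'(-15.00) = 0.00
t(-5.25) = 0.00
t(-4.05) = 0.01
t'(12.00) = 0.00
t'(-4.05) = 0.01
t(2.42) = -0.11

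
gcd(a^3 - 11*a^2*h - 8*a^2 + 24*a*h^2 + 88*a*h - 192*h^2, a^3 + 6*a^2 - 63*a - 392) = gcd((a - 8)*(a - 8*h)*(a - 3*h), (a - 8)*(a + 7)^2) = a - 8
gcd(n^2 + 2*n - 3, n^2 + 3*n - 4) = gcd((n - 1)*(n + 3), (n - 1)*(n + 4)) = n - 1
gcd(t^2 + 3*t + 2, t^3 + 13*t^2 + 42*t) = 1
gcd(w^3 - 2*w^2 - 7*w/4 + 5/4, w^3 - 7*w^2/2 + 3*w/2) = w - 1/2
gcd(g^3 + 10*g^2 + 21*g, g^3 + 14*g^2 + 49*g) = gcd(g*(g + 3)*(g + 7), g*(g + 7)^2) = g^2 + 7*g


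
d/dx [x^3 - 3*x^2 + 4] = 3*x*(x - 2)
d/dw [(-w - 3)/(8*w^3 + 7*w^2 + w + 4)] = (-8*w^3 - 7*w^2 - w + (w + 3)*(24*w^2 + 14*w + 1) - 4)/(8*w^3 + 7*w^2 + w + 4)^2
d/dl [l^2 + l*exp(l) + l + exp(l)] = l*exp(l) + 2*l + 2*exp(l) + 1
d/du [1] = 0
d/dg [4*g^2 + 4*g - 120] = 8*g + 4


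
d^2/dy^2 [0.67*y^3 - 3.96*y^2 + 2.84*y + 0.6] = 4.02*y - 7.92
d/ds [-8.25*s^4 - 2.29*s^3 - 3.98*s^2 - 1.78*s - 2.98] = -33.0*s^3 - 6.87*s^2 - 7.96*s - 1.78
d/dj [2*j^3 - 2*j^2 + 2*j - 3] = 6*j^2 - 4*j + 2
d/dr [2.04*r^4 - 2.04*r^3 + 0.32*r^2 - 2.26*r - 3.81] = 8.16*r^3 - 6.12*r^2 + 0.64*r - 2.26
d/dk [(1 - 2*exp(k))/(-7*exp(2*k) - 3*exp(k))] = (-14*exp(2*k) + 14*exp(k) + 3)*exp(-k)/(49*exp(2*k) + 42*exp(k) + 9)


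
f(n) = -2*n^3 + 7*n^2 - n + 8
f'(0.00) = -1.00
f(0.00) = 8.00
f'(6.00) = -133.00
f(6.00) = -178.00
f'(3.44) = -23.84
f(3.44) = 5.98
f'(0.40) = 3.64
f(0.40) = 8.59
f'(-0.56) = -10.72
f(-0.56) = 11.11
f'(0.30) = 2.66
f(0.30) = 8.28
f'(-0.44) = -8.32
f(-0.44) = 9.97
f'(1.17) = 7.17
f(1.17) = 13.21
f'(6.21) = -145.44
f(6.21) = -207.23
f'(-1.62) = -39.43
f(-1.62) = 36.49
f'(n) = -6*n^2 + 14*n - 1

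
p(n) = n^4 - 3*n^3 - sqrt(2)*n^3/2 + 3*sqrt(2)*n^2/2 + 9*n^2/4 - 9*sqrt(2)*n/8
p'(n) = 4*n^3 - 9*n^2 - 3*sqrt(2)*n^2/2 + 3*sqrt(2)*n + 9*n/2 - 9*sqrt(2)/8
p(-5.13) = 1316.26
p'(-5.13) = -879.14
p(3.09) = 18.61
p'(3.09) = 37.25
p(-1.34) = 22.12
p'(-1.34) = -42.90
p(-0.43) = 1.82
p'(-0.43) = -7.72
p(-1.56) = 33.12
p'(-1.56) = -57.48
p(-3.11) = 252.29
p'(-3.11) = -256.67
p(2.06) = 0.87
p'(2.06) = 4.19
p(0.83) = 0.05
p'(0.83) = 0.29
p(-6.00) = 2263.65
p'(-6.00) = -1318.41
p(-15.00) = 64143.90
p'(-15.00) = -16135.03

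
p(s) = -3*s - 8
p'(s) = -3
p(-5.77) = 9.31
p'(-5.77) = -3.00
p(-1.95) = -2.15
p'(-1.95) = -3.00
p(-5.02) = 7.06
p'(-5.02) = -3.00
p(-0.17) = -7.49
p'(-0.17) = -3.00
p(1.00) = -11.00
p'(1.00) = -3.00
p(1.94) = -13.82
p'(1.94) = -3.00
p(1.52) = -12.56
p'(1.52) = -3.00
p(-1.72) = -2.84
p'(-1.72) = -3.00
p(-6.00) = 10.00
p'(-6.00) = -3.00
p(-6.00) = 10.00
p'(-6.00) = -3.00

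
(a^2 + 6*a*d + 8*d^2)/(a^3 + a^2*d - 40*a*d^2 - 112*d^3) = (a + 2*d)/(a^2 - 3*a*d - 28*d^2)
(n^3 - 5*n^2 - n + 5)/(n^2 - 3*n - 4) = (n^2 - 6*n + 5)/(n - 4)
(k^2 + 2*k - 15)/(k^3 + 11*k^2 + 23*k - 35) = (k - 3)/(k^2 + 6*k - 7)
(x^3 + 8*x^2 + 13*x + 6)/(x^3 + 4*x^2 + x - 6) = (x^3 + 8*x^2 + 13*x + 6)/(x^3 + 4*x^2 + x - 6)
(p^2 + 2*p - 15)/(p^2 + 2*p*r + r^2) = (p^2 + 2*p - 15)/(p^2 + 2*p*r + r^2)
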